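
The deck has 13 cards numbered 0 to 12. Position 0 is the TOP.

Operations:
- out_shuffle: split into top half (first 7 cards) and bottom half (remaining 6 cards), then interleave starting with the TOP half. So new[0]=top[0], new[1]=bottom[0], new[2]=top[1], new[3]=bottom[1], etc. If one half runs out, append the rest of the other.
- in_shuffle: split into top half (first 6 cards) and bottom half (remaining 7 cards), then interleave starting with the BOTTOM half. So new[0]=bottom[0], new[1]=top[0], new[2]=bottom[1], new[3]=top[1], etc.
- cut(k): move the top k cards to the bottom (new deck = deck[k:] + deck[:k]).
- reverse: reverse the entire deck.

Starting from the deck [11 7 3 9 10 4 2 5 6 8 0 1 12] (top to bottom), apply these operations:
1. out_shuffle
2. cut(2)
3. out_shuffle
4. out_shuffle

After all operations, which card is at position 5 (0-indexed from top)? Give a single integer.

After op 1 (out_shuffle): [11 5 7 6 3 8 9 0 10 1 4 12 2]
After op 2 (cut(2)): [7 6 3 8 9 0 10 1 4 12 2 11 5]
After op 3 (out_shuffle): [7 1 6 4 3 12 8 2 9 11 0 5 10]
After op 4 (out_shuffle): [7 2 1 9 6 11 4 0 3 5 12 10 8]
Position 5: card 11.

Answer: 11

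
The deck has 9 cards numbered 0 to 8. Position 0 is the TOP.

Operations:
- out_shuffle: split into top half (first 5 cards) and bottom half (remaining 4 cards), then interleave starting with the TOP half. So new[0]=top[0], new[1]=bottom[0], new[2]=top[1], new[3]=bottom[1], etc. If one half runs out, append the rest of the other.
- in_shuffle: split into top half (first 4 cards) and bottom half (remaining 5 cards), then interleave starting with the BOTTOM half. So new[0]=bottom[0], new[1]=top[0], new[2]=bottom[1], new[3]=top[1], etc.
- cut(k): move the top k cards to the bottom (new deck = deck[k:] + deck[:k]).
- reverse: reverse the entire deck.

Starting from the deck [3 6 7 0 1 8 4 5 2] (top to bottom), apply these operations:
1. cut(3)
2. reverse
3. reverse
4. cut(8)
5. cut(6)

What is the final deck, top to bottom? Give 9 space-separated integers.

Answer: 2 3 6 7 0 1 8 4 5

Derivation:
After op 1 (cut(3)): [0 1 8 4 5 2 3 6 7]
After op 2 (reverse): [7 6 3 2 5 4 8 1 0]
After op 3 (reverse): [0 1 8 4 5 2 3 6 7]
After op 4 (cut(8)): [7 0 1 8 4 5 2 3 6]
After op 5 (cut(6)): [2 3 6 7 0 1 8 4 5]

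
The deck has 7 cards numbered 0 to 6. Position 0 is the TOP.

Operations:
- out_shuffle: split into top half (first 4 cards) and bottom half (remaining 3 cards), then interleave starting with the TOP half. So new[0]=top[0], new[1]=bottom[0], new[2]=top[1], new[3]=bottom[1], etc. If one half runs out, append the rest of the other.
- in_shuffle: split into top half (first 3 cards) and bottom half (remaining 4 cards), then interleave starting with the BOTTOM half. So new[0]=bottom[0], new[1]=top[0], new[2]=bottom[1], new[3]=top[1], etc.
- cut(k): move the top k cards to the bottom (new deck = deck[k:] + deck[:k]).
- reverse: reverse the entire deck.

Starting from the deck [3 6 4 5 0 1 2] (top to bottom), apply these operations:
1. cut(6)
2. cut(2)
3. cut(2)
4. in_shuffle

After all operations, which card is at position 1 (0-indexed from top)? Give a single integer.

After op 1 (cut(6)): [2 3 6 4 5 0 1]
After op 2 (cut(2)): [6 4 5 0 1 2 3]
After op 3 (cut(2)): [5 0 1 2 3 6 4]
After op 4 (in_shuffle): [2 5 3 0 6 1 4]
Position 1: card 5.

Answer: 5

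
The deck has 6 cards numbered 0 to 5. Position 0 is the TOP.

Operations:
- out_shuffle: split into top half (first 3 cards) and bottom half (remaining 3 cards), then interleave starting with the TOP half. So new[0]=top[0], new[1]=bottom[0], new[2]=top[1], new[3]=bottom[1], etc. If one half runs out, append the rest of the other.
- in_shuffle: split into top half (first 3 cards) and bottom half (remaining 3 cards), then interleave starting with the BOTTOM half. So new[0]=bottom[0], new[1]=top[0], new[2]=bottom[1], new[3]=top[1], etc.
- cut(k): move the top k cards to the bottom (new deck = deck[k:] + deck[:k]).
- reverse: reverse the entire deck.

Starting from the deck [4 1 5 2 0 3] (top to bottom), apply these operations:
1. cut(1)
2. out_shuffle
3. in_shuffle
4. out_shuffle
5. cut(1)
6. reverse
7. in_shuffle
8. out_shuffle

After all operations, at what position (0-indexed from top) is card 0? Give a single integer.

Answer: 3

Derivation:
After op 1 (cut(1)): [1 5 2 0 3 4]
After op 2 (out_shuffle): [1 0 5 3 2 4]
After op 3 (in_shuffle): [3 1 2 0 4 5]
After op 4 (out_shuffle): [3 0 1 4 2 5]
After op 5 (cut(1)): [0 1 4 2 5 3]
After op 6 (reverse): [3 5 2 4 1 0]
After op 7 (in_shuffle): [4 3 1 5 0 2]
After op 8 (out_shuffle): [4 5 3 0 1 2]
Card 0 is at position 3.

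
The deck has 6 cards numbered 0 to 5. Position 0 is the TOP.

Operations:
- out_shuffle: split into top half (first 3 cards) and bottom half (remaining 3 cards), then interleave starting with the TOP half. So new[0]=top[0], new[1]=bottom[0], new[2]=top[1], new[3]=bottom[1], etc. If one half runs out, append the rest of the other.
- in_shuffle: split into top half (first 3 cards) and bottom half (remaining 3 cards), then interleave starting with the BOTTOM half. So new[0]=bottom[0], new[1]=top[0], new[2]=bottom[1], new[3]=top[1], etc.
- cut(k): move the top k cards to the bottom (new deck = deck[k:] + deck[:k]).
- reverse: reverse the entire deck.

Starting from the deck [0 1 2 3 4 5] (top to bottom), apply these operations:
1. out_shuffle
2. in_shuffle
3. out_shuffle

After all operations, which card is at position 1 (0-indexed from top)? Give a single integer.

Answer: 3

Derivation:
After op 1 (out_shuffle): [0 3 1 4 2 5]
After op 2 (in_shuffle): [4 0 2 3 5 1]
After op 3 (out_shuffle): [4 3 0 5 2 1]
Position 1: card 3.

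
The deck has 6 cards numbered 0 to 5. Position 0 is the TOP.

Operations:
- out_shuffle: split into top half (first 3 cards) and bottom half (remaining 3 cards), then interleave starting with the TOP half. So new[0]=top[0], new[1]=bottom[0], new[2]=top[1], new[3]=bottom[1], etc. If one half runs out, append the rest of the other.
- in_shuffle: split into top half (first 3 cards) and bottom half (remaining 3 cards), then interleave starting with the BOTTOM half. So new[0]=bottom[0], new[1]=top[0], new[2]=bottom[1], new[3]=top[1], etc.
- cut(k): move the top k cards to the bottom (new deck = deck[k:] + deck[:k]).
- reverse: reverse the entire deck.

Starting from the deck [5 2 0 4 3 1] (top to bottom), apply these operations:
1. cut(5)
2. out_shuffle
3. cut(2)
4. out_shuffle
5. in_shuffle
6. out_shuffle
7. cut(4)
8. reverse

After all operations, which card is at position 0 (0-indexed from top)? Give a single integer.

After op 1 (cut(5)): [1 5 2 0 4 3]
After op 2 (out_shuffle): [1 0 5 4 2 3]
After op 3 (cut(2)): [5 4 2 3 1 0]
After op 4 (out_shuffle): [5 3 4 1 2 0]
After op 5 (in_shuffle): [1 5 2 3 0 4]
After op 6 (out_shuffle): [1 3 5 0 2 4]
After op 7 (cut(4)): [2 4 1 3 5 0]
After op 8 (reverse): [0 5 3 1 4 2]
Position 0: card 0.

Answer: 0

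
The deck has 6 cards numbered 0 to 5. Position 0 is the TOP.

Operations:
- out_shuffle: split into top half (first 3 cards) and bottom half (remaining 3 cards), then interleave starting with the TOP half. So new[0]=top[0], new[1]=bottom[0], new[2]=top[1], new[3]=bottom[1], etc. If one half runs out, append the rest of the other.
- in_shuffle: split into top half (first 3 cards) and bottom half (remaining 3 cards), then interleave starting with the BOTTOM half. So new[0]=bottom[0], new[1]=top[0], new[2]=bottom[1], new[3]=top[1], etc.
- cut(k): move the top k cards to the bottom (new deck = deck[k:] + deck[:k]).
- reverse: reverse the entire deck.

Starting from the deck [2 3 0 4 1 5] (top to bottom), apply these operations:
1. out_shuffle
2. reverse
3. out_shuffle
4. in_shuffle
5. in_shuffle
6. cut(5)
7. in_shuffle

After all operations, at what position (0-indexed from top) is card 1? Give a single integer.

After op 1 (out_shuffle): [2 4 3 1 0 5]
After op 2 (reverse): [5 0 1 3 4 2]
After op 3 (out_shuffle): [5 3 0 4 1 2]
After op 4 (in_shuffle): [4 5 1 3 2 0]
After op 5 (in_shuffle): [3 4 2 5 0 1]
After op 6 (cut(5)): [1 3 4 2 5 0]
After op 7 (in_shuffle): [2 1 5 3 0 4]
Card 1 is at position 1.

Answer: 1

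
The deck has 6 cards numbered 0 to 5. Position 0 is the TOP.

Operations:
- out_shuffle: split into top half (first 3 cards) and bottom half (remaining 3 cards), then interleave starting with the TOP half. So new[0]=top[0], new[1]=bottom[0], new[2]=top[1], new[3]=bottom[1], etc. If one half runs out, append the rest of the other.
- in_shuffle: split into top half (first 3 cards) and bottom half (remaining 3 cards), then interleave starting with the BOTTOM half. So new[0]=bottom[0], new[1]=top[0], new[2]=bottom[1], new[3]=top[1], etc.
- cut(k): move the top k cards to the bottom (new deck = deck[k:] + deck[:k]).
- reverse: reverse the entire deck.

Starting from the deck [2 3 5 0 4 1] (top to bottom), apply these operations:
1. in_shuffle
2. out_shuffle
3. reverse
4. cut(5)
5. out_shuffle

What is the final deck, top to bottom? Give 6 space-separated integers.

After op 1 (in_shuffle): [0 2 4 3 1 5]
After op 2 (out_shuffle): [0 3 2 1 4 5]
After op 3 (reverse): [5 4 1 2 3 0]
After op 4 (cut(5)): [0 5 4 1 2 3]
After op 5 (out_shuffle): [0 1 5 2 4 3]

Answer: 0 1 5 2 4 3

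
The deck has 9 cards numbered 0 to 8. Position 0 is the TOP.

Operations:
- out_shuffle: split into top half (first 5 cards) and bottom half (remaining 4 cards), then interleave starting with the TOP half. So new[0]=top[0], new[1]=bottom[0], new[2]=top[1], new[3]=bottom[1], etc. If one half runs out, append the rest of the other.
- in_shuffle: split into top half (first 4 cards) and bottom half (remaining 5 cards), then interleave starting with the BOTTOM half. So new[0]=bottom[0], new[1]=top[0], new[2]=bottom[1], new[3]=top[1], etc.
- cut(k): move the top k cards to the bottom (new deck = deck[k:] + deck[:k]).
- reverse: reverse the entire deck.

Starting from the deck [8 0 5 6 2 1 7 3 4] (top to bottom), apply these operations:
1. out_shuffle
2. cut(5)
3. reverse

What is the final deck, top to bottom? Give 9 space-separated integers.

Answer: 5 7 0 1 8 2 4 6 3

Derivation:
After op 1 (out_shuffle): [8 1 0 7 5 3 6 4 2]
After op 2 (cut(5)): [3 6 4 2 8 1 0 7 5]
After op 3 (reverse): [5 7 0 1 8 2 4 6 3]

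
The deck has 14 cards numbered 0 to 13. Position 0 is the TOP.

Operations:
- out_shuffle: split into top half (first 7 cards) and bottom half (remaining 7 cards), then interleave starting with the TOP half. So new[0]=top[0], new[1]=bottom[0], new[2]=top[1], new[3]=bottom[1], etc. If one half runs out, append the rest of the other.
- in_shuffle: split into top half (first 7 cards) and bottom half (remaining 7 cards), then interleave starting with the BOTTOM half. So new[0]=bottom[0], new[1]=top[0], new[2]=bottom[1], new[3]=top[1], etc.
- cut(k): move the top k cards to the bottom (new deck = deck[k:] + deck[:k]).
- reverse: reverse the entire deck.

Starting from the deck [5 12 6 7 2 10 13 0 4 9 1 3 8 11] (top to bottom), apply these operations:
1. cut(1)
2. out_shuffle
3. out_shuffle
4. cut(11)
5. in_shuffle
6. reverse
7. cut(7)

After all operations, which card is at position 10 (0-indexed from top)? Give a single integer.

Answer: 11

Derivation:
After op 1 (cut(1)): [12 6 7 2 10 13 0 4 9 1 3 8 11 5]
After op 2 (out_shuffle): [12 4 6 9 7 1 2 3 10 8 13 11 0 5]
After op 3 (out_shuffle): [12 3 4 10 6 8 9 13 7 11 1 0 2 5]
After op 4 (cut(11)): [0 2 5 12 3 4 10 6 8 9 13 7 11 1]
After op 5 (in_shuffle): [6 0 8 2 9 5 13 12 7 3 11 4 1 10]
After op 6 (reverse): [10 1 4 11 3 7 12 13 5 9 2 8 0 6]
After op 7 (cut(7)): [13 5 9 2 8 0 6 10 1 4 11 3 7 12]
Position 10: card 11.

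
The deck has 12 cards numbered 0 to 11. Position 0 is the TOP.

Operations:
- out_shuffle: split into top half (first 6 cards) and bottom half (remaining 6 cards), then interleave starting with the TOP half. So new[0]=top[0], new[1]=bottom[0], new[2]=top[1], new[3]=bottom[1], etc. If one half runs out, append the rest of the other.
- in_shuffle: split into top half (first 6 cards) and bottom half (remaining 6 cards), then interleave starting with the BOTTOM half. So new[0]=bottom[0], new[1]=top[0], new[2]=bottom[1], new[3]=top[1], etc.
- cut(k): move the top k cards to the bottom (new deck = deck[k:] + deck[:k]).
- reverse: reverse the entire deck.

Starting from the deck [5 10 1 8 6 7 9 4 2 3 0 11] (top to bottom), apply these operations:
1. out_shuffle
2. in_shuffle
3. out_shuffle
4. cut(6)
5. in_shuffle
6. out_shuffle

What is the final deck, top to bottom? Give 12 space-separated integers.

Answer: 8 4 9 11 0 3 1 10 5 7 6 2

Derivation:
After op 1 (out_shuffle): [5 9 10 4 1 2 8 3 6 0 7 11]
After op 2 (in_shuffle): [8 5 3 9 6 10 0 4 7 1 11 2]
After op 3 (out_shuffle): [8 0 5 4 3 7 9 1 6 11 10 2]
After op 4 (cut(6)): [9 1 6 11 10 2 8 0 5 4 3 7]
After op 5 (in_shuffle): [8 9 0 1 5 6 4 11 3 10 7 2]
After op 6 (out_shuffle): [8 4 9 11 0 3 1 10 5 7 6 2]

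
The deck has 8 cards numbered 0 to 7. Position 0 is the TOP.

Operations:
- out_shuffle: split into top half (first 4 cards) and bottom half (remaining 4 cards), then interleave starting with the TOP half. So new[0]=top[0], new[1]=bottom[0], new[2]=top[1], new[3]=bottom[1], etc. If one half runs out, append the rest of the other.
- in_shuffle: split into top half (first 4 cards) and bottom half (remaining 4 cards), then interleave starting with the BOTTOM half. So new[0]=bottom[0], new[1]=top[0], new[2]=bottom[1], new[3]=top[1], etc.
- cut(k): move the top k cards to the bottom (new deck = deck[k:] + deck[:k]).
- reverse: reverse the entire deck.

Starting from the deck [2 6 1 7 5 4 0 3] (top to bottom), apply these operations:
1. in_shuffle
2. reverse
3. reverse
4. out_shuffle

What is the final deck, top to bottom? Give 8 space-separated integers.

Answer: 5 0 2 1 4 3 6 7

Derivation:
After op 1 (in_shuffle): [5 2 4 6 0 1 3 7]
After op 2 (reverse): [7 3 1 0 6 4 2 5]
After op 3 (reverse): [5 2 4 6 0 1 3 7]
After op 4 (out_shuffle): [5 0 2 1 4 3 6 7]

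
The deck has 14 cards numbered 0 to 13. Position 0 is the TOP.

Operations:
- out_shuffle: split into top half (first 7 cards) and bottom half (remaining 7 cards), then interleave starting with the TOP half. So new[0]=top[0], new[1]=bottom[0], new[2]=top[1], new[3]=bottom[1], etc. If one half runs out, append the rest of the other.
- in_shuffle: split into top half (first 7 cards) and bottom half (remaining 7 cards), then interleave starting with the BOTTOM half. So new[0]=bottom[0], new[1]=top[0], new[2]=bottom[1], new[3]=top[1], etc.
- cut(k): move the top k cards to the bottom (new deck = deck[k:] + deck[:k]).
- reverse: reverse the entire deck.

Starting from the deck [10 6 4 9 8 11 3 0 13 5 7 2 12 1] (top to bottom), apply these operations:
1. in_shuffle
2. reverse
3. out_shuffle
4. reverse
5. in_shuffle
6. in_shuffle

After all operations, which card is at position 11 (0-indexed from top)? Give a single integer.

After op 1 (in_shuffle): [0 10 13 6 5 4 7 9 2 8 12 11 1 3]
After op 2 (reverse): [3 1 11 12 8 2 9 7 4 5 6 13 10 0]
After op 3 (out_shuffle): [3 7 1 4 11 5 12 6 8 13 2 10 9 0]
After op 4 (reverse): [0 9 10 2 13 8 6 12 5 11 4 1 7 3]
After op 5 (in_shuffle): [12 0 5 9 11 10 4 2 1 13 7 8 3 6]
After op 6 (in_shuffle): [2 12 1 0 13 5 7 9 8 11 3 10 6 4]
Position 11: card 10.

Answer: 10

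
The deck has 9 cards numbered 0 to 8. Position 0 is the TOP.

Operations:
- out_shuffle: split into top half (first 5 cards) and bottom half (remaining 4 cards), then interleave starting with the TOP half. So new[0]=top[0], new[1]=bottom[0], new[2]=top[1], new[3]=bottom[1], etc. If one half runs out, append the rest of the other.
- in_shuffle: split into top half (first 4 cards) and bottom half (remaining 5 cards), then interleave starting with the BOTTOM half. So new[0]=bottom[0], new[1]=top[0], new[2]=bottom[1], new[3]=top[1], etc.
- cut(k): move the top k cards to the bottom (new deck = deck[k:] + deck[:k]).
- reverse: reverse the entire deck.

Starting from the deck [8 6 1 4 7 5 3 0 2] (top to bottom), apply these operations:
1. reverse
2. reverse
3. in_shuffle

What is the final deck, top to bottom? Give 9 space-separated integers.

Answer: 7 8 5 6 3 1 0 4 2

Derivation:
After op 1 (reverse): [2 0 3 5 7 4 1 6 8]
After op 2 (reverse): [8 6 1 4 7 5 3 0 2]
After op 3 (in_shuffle): [7 8 5 6 3 1 0 4 2]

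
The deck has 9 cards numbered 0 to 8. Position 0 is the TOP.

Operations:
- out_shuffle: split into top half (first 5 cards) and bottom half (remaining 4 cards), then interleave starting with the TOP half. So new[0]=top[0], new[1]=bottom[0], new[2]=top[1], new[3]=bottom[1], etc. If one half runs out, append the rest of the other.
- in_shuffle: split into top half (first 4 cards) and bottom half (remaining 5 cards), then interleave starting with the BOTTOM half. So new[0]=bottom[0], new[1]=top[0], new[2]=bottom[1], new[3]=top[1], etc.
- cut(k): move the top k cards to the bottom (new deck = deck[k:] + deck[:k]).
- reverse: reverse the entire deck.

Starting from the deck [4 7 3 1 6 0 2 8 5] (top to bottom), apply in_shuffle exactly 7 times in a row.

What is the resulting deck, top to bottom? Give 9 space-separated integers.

Answer: 6 4 0 7 2 3 8 1 5

Derivation:
After op 1 (in_shuffle): [6 4 0 7 2 3 8 1 5]
After op 2 (in_shuffle): [2 6 3 4 8 0 1 7 5]
After op 3 (in_shuffle): [8 2 0 6 1 3 7 4 5]
After op 4 (in_shuffle): [1 8 3 2 7 0 4 6 5]
After op 5 (in_shuffle): [7 1 0 8 4 3 6 2 5]
After op 6 (in_shuffle): [4 7 3 1 6 0 2 8 5]
After op 7 (in_shuffle): [6 4 0 7 2 3 8 1 5]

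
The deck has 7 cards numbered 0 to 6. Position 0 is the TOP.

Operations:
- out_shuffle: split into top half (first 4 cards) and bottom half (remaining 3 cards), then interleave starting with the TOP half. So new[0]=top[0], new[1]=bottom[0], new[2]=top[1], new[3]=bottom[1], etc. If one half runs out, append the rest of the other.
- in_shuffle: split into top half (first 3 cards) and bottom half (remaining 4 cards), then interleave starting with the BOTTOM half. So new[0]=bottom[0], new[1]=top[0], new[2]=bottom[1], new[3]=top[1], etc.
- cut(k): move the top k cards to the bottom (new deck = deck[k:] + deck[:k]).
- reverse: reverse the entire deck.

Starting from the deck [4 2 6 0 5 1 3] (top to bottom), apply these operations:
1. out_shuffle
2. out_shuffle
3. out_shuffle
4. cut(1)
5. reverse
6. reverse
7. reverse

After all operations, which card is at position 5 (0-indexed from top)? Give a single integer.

After op 1 (out_shuffle): [4 5 2 1 6 3 0]
After op 2 (out_shuffle): [4 6 5 3 2 0 1]
After op 3 (out_shuffle): [4 2 6 0 5 1 3]
After op 4 (cut(1)): [2 6 0 5 1 3 4]
After op 5 (reverse): [4 3 1 5 0 6 2]
After op 6 (reverse): [2 6 0 5 1 3 4]
After op 7 (reverse): [4 3 1 5 0 6 2]
Position 5: card 6.

Answer: 6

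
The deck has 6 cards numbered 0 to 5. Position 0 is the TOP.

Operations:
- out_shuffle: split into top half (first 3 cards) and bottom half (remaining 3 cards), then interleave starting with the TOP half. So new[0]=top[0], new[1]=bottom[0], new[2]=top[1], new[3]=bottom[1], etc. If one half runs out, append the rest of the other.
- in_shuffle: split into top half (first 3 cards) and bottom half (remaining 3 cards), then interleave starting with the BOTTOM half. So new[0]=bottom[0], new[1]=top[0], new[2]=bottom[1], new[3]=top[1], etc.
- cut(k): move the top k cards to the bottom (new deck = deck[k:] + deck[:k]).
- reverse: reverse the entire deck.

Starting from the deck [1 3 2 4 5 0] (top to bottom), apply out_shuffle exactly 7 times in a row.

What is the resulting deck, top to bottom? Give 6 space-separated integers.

Answer: 1 2 5 3 4 0

Derivation:
After op 1 (out_shuffle): [1 4 3 5 2 0]
After op 2 (out_shuffle): [1 5 4 2 3 0]
After op 3 (out_shuffle): [1 2 5 3 4 0]
After op 4 (out_shuffle): [1 3 2 4 5 0]
After op 5 (out_shuffle): [1 4 3 5 2 0]
After op 6 (out_shuffle): [1 5 4 2 3 0]
After op 7 (out_shuffle): [1 2 5 3 4 0]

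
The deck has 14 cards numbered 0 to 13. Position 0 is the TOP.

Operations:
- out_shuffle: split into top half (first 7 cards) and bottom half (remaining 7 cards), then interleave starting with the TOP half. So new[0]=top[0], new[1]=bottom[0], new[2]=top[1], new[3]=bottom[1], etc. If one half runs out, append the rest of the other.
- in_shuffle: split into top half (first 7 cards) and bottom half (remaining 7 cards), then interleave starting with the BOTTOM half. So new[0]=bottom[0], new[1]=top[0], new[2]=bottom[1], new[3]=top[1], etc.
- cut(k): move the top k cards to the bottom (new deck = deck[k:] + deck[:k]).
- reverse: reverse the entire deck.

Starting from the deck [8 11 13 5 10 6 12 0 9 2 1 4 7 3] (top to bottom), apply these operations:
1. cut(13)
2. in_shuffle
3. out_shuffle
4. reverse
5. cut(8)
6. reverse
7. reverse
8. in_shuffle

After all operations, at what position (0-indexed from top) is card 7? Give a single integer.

After op 1 (cut(13)): [3 8 11 13 5 10 6 12 0 9 2 1 4 7]
After op 2 (in_shuffle): [12 3 0 8 9 11 2 13 1 5 4 10 7 6]
After op 3 (out_shuffle): [12 13 3 1 0 5 8 4 9 10 11 7 2 6]
After op 4 (reverse): [6 2 7 11 10 9 4 8 5 0 1 3 13 12]
After op 5 (cut(8)): [5 0 1 3 13 12 6 2 7 11 10 9 4 8]
After op 6 (reverse): [8 4 9 10 11 7 2 6 12 13 3 1 0 5]
After op 7 (reverse): [5 0 1 3 13 12 6 2 7 11 10 9 4 8]
After op 8 (in_shuffle): [2 5 7 0 11 1 10 3 9 13 4 12 8 6]
Card 7 is at position 2.

Answer: 2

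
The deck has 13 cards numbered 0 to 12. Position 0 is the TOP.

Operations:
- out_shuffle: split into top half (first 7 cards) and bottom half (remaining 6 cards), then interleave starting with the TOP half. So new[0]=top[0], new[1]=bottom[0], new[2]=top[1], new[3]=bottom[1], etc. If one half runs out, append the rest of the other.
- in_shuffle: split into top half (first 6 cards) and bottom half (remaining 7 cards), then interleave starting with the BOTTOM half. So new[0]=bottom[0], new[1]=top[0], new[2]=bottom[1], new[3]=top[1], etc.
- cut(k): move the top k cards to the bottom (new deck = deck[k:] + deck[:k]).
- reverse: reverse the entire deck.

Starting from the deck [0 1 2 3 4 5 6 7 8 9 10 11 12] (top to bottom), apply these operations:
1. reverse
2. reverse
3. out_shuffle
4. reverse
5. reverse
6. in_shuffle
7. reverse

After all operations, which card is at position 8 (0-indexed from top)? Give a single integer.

After op 1 (reverse): [12 11 10 9 8 7 6 5 4 3 2 1 0]
After op 2 (reverse): [0 1 2 3 4 5 6 7 8 9 10 11 12]
After op 3 (out_shuffle): [0 7 1 8 2 9 3 10 4 11 5 12 6]
After op 4 (reverse): [6 12 5 11 4 10 3 9 2 8 1 7 0]
After op 5 (reverse): [0 7 1 8 2 9 3 10 4 11 5 12 6]
After op 6 (in_shuffle): [3 0 10 7 4 1 11 8 5 2 12 9 6]
After op 7 (reverse): [6 9 12 2 5 8 11 1 4 7 10 0 3]
Position 8: card 4.

Answer: 4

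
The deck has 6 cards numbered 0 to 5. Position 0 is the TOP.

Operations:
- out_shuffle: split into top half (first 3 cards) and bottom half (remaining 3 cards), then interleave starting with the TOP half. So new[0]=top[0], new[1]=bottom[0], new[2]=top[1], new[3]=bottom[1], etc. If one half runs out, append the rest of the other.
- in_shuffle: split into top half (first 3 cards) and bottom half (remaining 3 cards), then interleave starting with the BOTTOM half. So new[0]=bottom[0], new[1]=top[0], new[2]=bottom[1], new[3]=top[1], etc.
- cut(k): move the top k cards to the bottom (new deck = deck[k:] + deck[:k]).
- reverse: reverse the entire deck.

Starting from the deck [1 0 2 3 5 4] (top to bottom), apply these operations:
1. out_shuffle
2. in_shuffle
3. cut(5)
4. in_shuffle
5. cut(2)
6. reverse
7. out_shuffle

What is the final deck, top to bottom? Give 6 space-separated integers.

After op 1 (out_shuffle): [1 3 0 5 2 4]
After op 2 (in_shuffle): [5 1 2 3 4 0]
After op 3 (cut(5)): [0 5 1 2 3 4]
After op 4 (in_shuffle): [2 0 3 5 4 1]
After op 5 (cut(2)): [3 5 4 1 2 0]
After op 6 (reverse): [0 2 1 4 5 3]
After op 7 (out_shuffle): [0 4 2 5 1 3]

Answer: 0 4 2 5 1 3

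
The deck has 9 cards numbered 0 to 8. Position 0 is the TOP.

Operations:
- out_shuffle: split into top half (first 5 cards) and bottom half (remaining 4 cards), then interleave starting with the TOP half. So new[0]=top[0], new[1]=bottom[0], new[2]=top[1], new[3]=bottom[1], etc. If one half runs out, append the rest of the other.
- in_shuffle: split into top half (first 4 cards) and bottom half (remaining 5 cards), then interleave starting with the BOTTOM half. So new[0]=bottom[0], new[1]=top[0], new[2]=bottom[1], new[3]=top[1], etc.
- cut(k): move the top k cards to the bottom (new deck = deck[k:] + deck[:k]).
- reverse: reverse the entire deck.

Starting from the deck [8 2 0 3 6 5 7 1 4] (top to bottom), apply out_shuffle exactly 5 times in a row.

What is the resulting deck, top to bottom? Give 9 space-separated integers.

Answer: 8 0 6 7 4 2 3 5 1

Derivation:
After op 1 (out_shuffle): [8 5 2 7 0 1 3 4 6]
After op 2 (out_shuffle): [8 1 5 3 2 4 7 6 0]
After op 3 (out_shuffle): [8 4 1 7 5 6 3 0 2]
After op 4 (out_shuffle): [8 6 4 3 1 0 7 2 5]
After op 5 (out_shuffle): [8 0 6 7 4 2 3 5 1]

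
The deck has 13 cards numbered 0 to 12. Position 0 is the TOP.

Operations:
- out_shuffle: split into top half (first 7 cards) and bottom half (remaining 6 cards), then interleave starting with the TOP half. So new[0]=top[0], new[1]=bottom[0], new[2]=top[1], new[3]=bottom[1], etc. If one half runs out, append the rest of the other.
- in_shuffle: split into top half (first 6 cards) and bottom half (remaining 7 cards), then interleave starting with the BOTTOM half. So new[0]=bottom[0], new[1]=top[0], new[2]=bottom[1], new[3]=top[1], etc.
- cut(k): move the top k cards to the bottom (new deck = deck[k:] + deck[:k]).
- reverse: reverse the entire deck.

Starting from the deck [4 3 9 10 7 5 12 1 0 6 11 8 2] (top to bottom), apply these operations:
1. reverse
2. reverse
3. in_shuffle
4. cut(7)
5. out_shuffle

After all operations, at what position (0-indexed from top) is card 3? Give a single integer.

After op 1 (reverse): [2 8 11 6 0 1 12 5 7 10 9 3 4]
After op 2 (reverse): [4 3 9 10 7 5 12 1 0 6 11 8 2]
After op 3 (in_shuffle): [12 4 1 3 0 9 6 10 11 7 8 5 2]
After op 4 (cut(7)): [10 11 7 8 5 2 12 4 1 3 0 9 6]
After op 5 (out_shuffle): [10 4 11 1 7 3 8 0 5 9 2 6 12]
Card 3 is at position 5.

Answer: 5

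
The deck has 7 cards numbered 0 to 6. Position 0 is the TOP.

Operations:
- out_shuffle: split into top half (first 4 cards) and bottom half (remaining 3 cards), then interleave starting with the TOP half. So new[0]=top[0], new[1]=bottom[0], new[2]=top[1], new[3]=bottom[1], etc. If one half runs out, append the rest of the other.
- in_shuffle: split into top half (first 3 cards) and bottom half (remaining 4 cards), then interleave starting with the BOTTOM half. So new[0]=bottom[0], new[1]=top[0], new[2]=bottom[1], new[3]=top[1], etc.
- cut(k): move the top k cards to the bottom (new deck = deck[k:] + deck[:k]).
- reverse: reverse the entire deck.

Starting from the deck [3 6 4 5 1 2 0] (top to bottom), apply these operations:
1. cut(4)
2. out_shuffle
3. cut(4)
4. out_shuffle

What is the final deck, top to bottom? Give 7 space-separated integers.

Answer: 0 6 5 2 3 4 1

Derivation:
After op 1 (cut(4)): [1 2 0 3 6 4 5]
After op 2 (out_shuffle): [1 6 2 4 0 5 3]
After op 3 (cut(4)): [0 5 3 1 6 2 4]
After op 4 (out_shuffle): [0 6 5 2 3 4 1]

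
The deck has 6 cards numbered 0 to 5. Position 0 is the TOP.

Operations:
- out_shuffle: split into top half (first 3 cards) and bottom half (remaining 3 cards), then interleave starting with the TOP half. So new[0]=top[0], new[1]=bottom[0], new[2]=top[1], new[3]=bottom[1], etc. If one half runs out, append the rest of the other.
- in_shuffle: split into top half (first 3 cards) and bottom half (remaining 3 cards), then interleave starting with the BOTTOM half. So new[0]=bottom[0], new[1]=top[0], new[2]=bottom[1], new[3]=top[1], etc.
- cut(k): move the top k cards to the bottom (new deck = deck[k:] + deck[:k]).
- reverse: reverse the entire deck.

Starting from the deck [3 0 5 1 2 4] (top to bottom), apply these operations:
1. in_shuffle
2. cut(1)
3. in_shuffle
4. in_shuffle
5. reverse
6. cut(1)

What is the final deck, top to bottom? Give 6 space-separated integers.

Answer: 0 3 1 4 2 5

Derivation:
After op 1 (in_shuffle): [1 3 2 0 4 5]
After op 2 (cut(1)): [3 2 0 4 5 1]
After op 3 (in_shuffle): [4 3 5 2 1 0]
After op 4 (in_shuffle): [2 4 1 3 0 5]
After op 5 (reverse): [5 0 3 1 4 2]
After op 6 (cut(1)): [0 3 1 4 2 5]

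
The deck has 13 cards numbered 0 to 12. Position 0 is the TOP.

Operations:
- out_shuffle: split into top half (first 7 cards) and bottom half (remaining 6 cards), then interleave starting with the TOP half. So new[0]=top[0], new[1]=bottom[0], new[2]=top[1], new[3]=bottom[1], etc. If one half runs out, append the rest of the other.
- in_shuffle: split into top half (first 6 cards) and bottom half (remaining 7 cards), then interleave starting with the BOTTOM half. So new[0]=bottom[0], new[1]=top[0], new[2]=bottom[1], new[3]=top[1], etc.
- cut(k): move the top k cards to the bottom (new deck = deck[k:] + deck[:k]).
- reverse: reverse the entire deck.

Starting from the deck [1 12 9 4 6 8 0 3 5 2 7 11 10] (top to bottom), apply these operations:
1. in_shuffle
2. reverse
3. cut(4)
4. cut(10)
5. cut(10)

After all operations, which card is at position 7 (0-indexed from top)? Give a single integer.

After op 1 (in_shuffle): [0 1 3 12 5 9 2 4 7 6 11 8 10]
After op 2 (reverse): [10 8 11 6 7 4 2 9 5 12 3 1 0]
After op 3 (cut(4)): [7 4 2 9 5 12 3 1 0 10 8 11 6]
After op 4 (cut(10)): [8 11 6 7 4 2 9 5 12 3 1 0 10]
After op 5 (cut(10)): [1 0 10 8 11 6 7 4 2 9 5 12 3]
Position 7: card 4.

Answer: 4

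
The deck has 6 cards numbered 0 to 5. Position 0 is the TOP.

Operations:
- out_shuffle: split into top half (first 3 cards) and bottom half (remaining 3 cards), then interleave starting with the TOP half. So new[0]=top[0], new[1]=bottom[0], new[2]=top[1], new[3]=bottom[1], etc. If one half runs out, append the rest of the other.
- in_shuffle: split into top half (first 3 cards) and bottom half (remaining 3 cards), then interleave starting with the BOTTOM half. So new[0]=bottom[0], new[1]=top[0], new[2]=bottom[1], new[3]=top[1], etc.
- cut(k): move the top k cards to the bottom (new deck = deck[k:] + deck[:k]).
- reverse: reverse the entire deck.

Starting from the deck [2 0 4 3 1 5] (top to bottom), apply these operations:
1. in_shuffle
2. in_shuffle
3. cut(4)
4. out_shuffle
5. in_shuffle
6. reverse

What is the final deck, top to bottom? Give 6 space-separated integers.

Answer: 1 2 3 0 4 5

Derivation:
After op 1 (in_shuffle): [3 2 1 0 5 4]
After op 2 (in_shuffle): [0 3 5 2 4 1]
After op 3 (cut(4)): [4 1 0 3 5 2]
After op 4 (out_shuffle): [4 3 1 5 0 2]
After op 5 (in_shuffle): [5 4 0 3 2 1]
After op 6 (reverse): [1 2 3 0 4 5]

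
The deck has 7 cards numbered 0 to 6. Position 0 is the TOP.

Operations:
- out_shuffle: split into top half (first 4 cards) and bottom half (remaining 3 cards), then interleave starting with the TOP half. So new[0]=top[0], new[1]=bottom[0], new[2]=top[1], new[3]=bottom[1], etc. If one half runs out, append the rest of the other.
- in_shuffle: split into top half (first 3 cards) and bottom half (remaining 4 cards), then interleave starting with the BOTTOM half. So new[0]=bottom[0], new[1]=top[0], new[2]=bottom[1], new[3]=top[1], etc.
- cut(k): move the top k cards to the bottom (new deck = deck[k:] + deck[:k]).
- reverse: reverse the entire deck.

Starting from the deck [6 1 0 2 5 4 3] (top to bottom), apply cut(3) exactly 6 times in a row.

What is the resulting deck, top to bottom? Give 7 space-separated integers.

Answer: 5 4 3 6 1 0 2

Derivation:
After op 1 (cut(3)): [2 5 4 3 6 1 0]
After op 2 (cut(3)): [3 6 1 0 2 5 4]
After op 3 (cut(3)): [0 2 5 4 3 6 1]
After op 4 (cut(3)): [4 3 6 1 0 2 5]
After op 5 (cut(3)): [1 0 2 5 4 3 6]
After op 6 (cut(3)): [5 4 3 6 1 0 2]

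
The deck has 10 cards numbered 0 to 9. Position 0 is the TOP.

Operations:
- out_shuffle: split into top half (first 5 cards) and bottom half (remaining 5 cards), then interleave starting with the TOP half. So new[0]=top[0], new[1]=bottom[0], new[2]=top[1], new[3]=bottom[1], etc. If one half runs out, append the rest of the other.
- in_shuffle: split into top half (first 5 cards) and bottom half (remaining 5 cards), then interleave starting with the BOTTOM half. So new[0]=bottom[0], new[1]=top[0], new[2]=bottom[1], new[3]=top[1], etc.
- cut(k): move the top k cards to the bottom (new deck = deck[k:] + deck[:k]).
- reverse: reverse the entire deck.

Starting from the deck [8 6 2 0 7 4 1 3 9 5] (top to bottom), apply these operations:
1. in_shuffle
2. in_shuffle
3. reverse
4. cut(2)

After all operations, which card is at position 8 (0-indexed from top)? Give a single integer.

After op 1 (in_shuffle): [4 8 1 6 3 2 9 0 5 7]
After op 2 (in_shuffle): [2 4 9 8 0 1 5 6 7 3]
After op 3 (reverse): [3 7 6 5 1 0 8 9 4 2]
After op 4 (cut(2)): [6 5 1 0 8 9 4 2 3 7]
Position 8: card 3.

Answer: 3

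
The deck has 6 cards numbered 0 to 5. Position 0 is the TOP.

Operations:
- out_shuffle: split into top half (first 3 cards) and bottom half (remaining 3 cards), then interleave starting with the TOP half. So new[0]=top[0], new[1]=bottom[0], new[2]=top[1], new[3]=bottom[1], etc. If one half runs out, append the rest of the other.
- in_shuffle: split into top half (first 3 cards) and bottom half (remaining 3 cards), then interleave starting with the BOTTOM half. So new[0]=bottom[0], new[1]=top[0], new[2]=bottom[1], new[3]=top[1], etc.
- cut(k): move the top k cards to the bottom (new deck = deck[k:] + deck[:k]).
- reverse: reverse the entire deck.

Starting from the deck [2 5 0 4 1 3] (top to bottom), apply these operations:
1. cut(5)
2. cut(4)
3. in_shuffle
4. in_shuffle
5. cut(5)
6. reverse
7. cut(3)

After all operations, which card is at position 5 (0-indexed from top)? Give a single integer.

Answer: 0

Derivation:
After op 1 (cut(5)): [3 2 5 0 4 1]
After op 2 (cut(4)): [4 1 3 2 5 0]
After op 3 (in_shuffle): [2 4 5 1 0 3]
After op 4 (in_shuffle): [1 2 0 4 3 5]
After op 5 (cut(5)): [5 1 2 0 4 3]
After op 6 (reverse): [3 4 0 2 1 5]
After op 7 (cut(3)): [2 1 5 3 4 0]
Position 5: card 0.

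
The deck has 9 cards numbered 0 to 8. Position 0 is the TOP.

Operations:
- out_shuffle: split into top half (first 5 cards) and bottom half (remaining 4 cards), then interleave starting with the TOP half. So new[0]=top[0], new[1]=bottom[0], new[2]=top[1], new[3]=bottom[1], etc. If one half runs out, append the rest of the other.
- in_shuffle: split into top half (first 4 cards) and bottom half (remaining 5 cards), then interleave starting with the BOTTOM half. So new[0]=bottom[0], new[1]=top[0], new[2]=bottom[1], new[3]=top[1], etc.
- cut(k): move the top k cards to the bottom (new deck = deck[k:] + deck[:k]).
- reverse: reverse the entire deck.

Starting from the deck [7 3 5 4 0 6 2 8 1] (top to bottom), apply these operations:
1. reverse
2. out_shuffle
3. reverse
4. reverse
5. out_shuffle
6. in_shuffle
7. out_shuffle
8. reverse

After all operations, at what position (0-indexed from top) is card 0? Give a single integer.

Answer: 5

Derivation:
After op 1 (reverse): [1 8 2 6 0 4 5 3 7]
After op 2 (out_shuffle): [1 4 8 5 2 3 6 7 0]
After op 3 (reverse): [0 7 6 3 2 5 8 4 1]
After op 4 (reverse): [1 4 8 5 2 3 6 7 0]
After op 5 (out_shuffle): [1 3 4 6 8 7 5 0 2]
After op 6 (in_shuffle): [8 1 7 3 5 4 0 6 2]
After op 7 (out_shuffle): [8 4 1 0 7 6 3 2 5]
After op 8 (reverse): [5 2 3 6 7 0 1 4 8]
Card 0 is at position 5.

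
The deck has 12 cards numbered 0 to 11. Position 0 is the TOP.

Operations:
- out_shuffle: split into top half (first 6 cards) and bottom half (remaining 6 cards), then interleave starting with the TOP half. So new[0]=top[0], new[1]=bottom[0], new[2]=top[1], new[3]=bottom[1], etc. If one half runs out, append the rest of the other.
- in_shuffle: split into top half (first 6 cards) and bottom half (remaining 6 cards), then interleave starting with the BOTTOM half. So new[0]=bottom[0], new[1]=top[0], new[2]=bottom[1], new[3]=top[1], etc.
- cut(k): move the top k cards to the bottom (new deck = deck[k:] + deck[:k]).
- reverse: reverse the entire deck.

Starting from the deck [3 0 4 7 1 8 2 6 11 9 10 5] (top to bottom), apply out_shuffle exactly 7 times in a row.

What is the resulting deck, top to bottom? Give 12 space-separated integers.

Answer: 3 11 8 4 10 6 1 0 9 2 7 5

Derivation:
After op 1 (out_shuffle): [3 2 0 6 4 11 7 9 1 10 8 5]
After op 2 (out_shuffle): [3 7 2 9 0 1 6 10 4 8 11 5]
After op 3 (out_shuffle): [3 6 7 10 2 4 9 8 0 11 1 5]
After op 4 (out_shuffle): [3 9 6 8 7 0 10 11 2 1 4 5]
After op 5 (out_shuffle): [3 10 9 11 6 2 8 1 7 4 0 5]
After op 6 (out_shuffle): [3 8 10 1 9 7 11 4 6 0 2 5]
After op 7 (out_shuffle): [3 11 8 4 10 6 1 0 9 2 7 5]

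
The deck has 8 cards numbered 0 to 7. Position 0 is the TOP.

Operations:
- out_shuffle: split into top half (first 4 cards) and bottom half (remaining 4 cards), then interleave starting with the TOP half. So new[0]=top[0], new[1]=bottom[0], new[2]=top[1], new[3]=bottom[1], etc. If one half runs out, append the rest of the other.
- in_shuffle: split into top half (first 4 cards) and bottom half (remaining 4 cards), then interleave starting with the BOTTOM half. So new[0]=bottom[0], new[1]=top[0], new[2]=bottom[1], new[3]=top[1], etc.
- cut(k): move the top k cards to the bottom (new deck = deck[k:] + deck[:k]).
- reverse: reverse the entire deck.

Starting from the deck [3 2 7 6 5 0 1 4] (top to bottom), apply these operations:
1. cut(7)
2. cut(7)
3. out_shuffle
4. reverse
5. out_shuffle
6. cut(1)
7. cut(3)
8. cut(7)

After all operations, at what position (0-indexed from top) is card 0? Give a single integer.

After op 1 (cut(7)): [4 3 2 7 6 5 0 1]
After op 2 (cut(7)): [1 4 3 2 7 6 5 0]
After op 3 (out_shuffle): [1 7 4 6 3 5 2 0]
After op 4 (reverse): [0 2 5 3 6 4 7 1]
After op 5 (out_shuffle): [0 6 2 4 5 7 3 1]
After op 6 (cut(1)): [6 2 4 5 7 3 1 0]
After op 7 (cut(3)): [5 7 3 1 0 6 2 4]
After op 8 (cut(7)): [4 5 7 3 1 0 6 2]
Card 0 is at position 5.

Answer: 5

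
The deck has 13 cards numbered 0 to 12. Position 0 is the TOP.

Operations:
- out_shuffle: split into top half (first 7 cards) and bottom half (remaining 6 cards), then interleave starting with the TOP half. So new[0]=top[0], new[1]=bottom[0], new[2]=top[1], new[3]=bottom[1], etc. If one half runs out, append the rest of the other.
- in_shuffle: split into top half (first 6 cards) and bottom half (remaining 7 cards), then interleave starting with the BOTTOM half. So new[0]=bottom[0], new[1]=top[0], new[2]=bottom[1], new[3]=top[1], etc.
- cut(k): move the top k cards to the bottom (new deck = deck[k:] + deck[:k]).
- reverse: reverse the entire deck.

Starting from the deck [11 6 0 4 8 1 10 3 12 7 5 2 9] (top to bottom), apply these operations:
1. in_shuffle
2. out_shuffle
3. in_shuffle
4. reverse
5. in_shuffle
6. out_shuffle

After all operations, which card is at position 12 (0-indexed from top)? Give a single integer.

After op 1 (in_shuffle): [10 11 3 6 12 0 7 4 5 8 2 1 9]
After op 2 (out_shuffle): [10 4 11 5 3 8 6 2 12 1 0 9 7]
After op 3 (in_shuffle): [6 10 2 4 12 11 1 5 0 3 9 8 7]
After op 4 (reverse): [7 8 9 3 0 5 1 11 12 4 2 10 6]
After op 5 (in_shuffle): [1 7 11 8 12 9 4 3 2 0 10 5 6]
After op 6 (out_shuffle): [1 3 7 2 11 0 8 10 12 5 9 6 4]
Position 12: card 4.

Answer: 4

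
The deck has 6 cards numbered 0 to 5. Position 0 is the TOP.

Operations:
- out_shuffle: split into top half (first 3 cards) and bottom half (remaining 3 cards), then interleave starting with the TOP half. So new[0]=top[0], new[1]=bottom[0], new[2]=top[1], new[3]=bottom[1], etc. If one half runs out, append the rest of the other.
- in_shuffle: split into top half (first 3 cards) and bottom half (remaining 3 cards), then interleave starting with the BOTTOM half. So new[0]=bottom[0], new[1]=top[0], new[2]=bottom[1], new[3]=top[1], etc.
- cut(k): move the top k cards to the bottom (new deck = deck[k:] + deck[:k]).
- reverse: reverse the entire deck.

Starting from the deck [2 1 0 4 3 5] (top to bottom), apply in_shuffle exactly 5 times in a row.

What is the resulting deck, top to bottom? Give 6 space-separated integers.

After op 1 (in_shuffle): [4 2 3 1 5 0]
After op 2 (in_shuffle): [1 4 5 2 0 3]
After op 3 (in_shuffle): [2 1 0 4 3 5]
After op 4 (in_shuffle): [4 2 3 1 5 0]
After op 5 (in_shuffle): [1 4 5 2 0 3]

Answer: 1 4 5 2 0 3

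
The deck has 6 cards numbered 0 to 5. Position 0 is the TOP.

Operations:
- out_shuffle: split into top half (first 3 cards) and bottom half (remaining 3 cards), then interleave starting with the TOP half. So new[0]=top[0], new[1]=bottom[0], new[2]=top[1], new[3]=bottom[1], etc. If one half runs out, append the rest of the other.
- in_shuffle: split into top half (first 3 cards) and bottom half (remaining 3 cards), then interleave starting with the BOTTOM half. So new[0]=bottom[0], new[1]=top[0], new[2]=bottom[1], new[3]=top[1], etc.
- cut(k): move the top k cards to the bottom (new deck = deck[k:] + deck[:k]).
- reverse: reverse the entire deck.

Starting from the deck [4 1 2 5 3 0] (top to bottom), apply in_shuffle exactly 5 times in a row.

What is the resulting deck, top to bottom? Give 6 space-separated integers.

After op 1 (in_shuffle): [5 4 3 1 0 2]
After op 2 (in_shuffle): [1 5 0 4 2 3]
After op 3 (in_shuffle): [4 1 2 5 3 0]
After op 4 (in_shuffle): [5 4 3 1 0 2]
After op 5 (in_shuffle): [1 5 0 4 2 3]

Answer: 1 5 0 4 2 3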